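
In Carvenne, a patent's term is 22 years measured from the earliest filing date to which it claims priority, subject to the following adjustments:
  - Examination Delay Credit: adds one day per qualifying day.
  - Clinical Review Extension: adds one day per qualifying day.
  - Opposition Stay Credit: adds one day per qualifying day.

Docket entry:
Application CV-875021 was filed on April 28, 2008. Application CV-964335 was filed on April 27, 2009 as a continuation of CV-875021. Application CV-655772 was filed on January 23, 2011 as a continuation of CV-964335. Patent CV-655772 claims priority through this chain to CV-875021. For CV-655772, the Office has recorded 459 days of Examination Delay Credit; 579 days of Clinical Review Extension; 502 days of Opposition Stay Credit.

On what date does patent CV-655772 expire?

Earliest priority filing: 28 April 2008.
Base term: 28 April 2008 + 22 years → 28 April 2030.
Examination Delay Credit: +459 days → 31 July 2031.
Clinical Review Extension: +579 days → 1 March 2033.
Opposition Stay Credit: +502 days → 16 July 2034.

2034-07-16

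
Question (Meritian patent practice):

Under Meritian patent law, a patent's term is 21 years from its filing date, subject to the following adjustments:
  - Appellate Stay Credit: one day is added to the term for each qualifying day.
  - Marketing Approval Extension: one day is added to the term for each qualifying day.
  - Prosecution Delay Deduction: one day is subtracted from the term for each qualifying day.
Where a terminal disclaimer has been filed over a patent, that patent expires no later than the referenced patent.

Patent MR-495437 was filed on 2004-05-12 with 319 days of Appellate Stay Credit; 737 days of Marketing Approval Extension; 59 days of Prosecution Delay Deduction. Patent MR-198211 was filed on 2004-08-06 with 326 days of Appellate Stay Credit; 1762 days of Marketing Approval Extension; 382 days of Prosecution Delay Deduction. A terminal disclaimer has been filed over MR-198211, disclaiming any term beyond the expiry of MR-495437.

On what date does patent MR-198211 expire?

February 3, 2028

Natural term of MR-198211:
  Base: filing + 21 years → 6 August 2025.
  Appellate Stay Credit: +326 days → 28 June 2026.
  Marketing Approval Extension: +1762 days → 25 April 2031.
  Prosecution Delay Deduction: −382 days → 8 April 2030.
Expiry of referenced patent MR-495437:
  Base: filing + 21 years → 12 May 2025.
  Appellate Stay Credit: +319 days → 27 March 2026.
  Marketing Approval Extension: +737 days → 2 April 2028.
  Prosecution Delay Deduction: −59 days → 3 February 2028.
Terminal disclaimer: MR-198211 expires on the earlier of 8 April 2030 and 3 February 2028.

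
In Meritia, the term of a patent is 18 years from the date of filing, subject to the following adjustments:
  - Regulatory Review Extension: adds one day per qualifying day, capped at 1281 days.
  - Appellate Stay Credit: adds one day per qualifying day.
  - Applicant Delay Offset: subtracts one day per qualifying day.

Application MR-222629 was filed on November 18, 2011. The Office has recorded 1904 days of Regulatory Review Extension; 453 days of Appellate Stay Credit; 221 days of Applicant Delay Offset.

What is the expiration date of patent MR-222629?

2034-01-09

Base term: filing date + 18 years → 18 November 2029.
Regulatory Review Extension: 1904 days claimed exceeds the 1281-day cap, so +1281 days → 22 May 2033.
Appellate Stay Credit: +453 days → 18 August 2034.
Applicant Delay Offset: −221 days → 9 January 2034.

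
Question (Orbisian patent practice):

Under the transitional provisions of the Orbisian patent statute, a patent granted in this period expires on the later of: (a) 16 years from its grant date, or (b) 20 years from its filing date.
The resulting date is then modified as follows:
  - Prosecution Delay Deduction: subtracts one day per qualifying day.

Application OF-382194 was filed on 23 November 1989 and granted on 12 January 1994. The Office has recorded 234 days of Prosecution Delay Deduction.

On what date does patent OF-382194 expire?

(a) grant + 16 years → 12 January 2010.
(b) filing + 20 years → 23 November 2009.
Later of the two: 12 January 2010.
Prosecution Delay Deduction: −234 days → 23 May 2009.

2009-05-23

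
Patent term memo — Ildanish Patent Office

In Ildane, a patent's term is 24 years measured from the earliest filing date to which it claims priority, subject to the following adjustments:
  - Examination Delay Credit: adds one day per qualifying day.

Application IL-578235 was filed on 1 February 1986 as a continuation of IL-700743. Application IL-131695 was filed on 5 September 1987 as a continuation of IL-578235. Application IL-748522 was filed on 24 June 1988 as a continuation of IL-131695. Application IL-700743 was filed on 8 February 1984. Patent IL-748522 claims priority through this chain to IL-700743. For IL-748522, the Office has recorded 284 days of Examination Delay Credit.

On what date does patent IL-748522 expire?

November 18, 2008

Earliest priority filing: 8 February 1984.
Base term: 8 February 1984 + 24 years → 8 February 2008.
Examination Delay Credit: +284 days → 18 November 2008.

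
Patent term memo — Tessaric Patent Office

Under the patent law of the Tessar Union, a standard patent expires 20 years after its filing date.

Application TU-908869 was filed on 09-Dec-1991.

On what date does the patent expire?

Filing date + 20 years → 9 December 2011.

December 9, 2011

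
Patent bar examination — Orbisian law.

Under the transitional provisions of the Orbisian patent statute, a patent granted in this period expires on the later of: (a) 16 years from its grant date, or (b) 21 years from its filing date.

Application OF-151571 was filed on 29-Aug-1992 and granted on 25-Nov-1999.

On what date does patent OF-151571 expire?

November 25, 2015

(a) grant + 16 years → 25 November 2015.
(b) filing + 21 years → 29 August 2013.
Later of the two: 25 November 2015.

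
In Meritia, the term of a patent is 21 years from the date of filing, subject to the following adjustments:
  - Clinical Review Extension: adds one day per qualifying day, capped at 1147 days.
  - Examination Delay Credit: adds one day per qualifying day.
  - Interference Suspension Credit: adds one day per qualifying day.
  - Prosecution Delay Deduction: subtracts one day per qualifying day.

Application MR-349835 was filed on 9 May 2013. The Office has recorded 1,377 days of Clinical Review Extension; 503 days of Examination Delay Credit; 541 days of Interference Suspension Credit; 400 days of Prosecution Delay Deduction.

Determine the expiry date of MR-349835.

April 4, 2039

Base term: filing date + 21 years → 9 May 2034.
Clinical Review Extension: 1377 days claimed exceeds the 1147-day cap, so +1147 days → 29 June 2037.
Examination Delay Credit: +503 days → 14 November 2038.
Interference Suspension Credit: +541 days → 8 May 2040.
Prosecution Delay Deduction: −400 days → 4 April 2039.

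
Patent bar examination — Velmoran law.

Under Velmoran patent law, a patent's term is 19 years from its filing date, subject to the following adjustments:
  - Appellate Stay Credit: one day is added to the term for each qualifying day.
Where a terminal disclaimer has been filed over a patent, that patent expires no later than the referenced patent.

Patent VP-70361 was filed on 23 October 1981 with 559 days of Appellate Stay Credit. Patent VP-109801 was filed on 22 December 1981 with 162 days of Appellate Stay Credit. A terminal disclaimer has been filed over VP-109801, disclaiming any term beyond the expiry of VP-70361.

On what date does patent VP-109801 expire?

June 2, 2001

Natural term of VP-109801:
  Base: filing + 19 years → 22 December 2000.
  Appellate Stay Credit: +162 days → 2 June 2001.
Expiry of referenced patent VP-70361:
  Base: filing + 19 years → 23 October 2000.
  Appellate Stay Credit: +559 days → 5 May 2002.
Terminal disclaimer: VP-109801 expires on the earlier of 2 June 2001 and 5 May 2002.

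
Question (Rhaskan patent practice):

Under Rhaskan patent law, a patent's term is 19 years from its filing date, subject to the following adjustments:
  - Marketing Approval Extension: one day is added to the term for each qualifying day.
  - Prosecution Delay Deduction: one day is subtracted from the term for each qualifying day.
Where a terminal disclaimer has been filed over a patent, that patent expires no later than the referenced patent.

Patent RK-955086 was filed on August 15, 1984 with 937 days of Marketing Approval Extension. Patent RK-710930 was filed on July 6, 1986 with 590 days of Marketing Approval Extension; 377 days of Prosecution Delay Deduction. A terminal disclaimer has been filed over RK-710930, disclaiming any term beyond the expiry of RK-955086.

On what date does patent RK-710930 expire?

February 4, 2006

Natural term of RK-710930:
  Base: filing + 19 years → 6 July 2005.
  Marketing Approval Extension: +590 days → 16 February 2007.
  Prosecution Delay Deduction: −377 days → 4 February 2006.
Expiry of referenced patent RK-955086:
  Base: filing + 19 years → 15 August 2003.
  Marketing Approval Extension: +937 days → 9 March 2006.
Terminal disclaimer: RK-710930 expires on the earlier of 4 February 2006 and 9 March 2006.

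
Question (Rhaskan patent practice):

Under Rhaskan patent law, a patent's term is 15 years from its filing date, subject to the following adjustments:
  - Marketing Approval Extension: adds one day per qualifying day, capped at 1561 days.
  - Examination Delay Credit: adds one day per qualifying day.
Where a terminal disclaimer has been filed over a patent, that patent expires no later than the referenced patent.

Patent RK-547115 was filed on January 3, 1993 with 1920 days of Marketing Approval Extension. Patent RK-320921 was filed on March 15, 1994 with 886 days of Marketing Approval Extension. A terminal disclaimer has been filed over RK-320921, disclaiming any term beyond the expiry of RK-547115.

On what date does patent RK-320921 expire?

August 18, 2011

Natural term of RK-320921:
  Base: filing + 15 years → 15 March 2009.
  Marketing Approval Extension: 886 days (within the 1561-day cap) → +886 days → 18 August 2011.
Expiry of referenced patent RK-547115:
  Base: filing + 15 years → 3 January 2008.
  Marketing Approval Extension: 1920 days claimed exceeds the 1561-day cap, so +1561 days → 12 April 2012.
Terminal disclaimer: RK-320921 expires on the earlier of 18 August 2011 and 12 April 2012.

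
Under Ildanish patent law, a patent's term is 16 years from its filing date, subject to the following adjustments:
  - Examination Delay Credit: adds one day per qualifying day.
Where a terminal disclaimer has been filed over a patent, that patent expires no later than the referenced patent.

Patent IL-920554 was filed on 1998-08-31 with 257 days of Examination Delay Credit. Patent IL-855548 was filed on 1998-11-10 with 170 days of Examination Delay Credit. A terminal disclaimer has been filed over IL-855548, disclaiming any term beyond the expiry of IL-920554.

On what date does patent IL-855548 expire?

April 29, 2015

Natural term of IL-855548:
  Base: filing + 16 years → 10 November 2014.
  Examination Delay Credit: +170 days → 29 April 2015.
Expiry of referenced patent IL-920554:
  Base: filing + 16 years → 31 August 2014.
  Examination Delay Credit: +257 days → 15 May 2015.
Terminal disclaimer: IL-855548 expires on the earlier of 29 April 2015 and 15 May 2015.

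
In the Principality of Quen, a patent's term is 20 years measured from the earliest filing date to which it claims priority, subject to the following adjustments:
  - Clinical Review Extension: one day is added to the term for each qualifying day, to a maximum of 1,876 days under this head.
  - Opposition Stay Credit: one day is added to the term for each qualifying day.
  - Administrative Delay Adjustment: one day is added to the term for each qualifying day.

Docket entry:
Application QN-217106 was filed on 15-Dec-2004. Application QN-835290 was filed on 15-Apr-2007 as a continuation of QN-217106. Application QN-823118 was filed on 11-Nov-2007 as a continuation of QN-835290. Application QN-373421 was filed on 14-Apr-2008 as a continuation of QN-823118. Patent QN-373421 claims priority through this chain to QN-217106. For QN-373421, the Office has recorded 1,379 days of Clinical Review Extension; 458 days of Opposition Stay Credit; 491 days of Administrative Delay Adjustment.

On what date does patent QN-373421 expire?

May 1, 2031

Earliest priority filing: 15 December 2004.
Base term: 15 December 2004 + 20 years → 15 December 2024.
Clinical Review Extension: 1379 days (within the 1876-day cap) → +1379 days → 24 September 2028.
Opposition Stay Credit: +458 days → 26 December 2029.
Administrative Delay Adjustment: +491 days → 1 May 2031.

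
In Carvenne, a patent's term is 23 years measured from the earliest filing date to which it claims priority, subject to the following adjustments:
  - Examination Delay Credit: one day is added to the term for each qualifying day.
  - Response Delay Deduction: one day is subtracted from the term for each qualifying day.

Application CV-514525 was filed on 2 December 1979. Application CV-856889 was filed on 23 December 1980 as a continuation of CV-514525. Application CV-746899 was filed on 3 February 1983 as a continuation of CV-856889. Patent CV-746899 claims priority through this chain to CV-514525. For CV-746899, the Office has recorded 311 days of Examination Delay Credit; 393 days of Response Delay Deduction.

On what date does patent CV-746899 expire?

2002-09-11

Earliest priority filing: 2 December 1979.
Base term: 2 December 1979 + 23 years → 2 December 2002.
Examination Delay Credit: +311 days → 9 October 2003.
Response Delay Deduction: −393 days → 11 September 2002.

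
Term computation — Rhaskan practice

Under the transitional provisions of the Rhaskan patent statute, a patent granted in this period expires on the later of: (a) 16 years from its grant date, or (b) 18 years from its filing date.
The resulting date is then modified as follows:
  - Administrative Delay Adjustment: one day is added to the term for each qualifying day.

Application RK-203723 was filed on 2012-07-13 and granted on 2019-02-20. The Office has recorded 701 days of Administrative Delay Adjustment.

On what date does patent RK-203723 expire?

2037-01-21

(a) grant + 16 years → 20 February 2035.
(b) filing + 18 years → 13 July 2030.
Later of the two: 20 February 2035.
Administrative Delay Adjustment: +701 days → 21 January 2037.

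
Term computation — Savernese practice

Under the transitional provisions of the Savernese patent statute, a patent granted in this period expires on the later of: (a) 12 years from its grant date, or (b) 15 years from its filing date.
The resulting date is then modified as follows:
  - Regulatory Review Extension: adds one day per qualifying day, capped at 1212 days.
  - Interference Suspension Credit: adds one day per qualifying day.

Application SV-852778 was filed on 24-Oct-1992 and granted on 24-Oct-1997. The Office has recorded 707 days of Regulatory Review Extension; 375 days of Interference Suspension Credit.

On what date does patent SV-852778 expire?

(a) grant + 12 years → 24 October 2009.
(b) filing + 15 years → 24 October 2007.
Later of the two: 24 October 2009.
Regulatory Review Extension: 707 days (within the 1212-day cap) → +707 days → 1 October 2011.
Interference Suspension Credit: +375 days → 10 October 2012.

October 10, 2012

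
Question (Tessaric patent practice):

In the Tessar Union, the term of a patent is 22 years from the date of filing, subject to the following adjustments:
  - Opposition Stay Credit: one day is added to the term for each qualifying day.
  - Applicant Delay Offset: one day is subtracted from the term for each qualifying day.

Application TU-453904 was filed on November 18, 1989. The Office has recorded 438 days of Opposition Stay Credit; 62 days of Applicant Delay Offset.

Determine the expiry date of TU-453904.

Base term: filing date + 22 years → 18 November 2011.
Opposition Stay Credit: +438 days → 29 January 2013.
Applicant Delay Offset: −62 days → 28 November 2012.

November 28, 2012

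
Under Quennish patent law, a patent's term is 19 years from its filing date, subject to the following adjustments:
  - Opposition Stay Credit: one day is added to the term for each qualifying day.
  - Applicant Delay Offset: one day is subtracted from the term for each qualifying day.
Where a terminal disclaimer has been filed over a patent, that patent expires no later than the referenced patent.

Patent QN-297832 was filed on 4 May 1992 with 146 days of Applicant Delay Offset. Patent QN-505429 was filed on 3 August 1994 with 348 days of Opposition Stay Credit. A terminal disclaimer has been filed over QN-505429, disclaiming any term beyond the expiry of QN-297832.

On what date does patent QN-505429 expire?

December 9, 2010

Natural term of QN-505429:
  Base: filing + 19 years → 3 August 2013.
  Opposition Stay Credit: +348 days → 17 July 2014.
Expiry of referenced patent QN-297832:
  Base: filing + 19 years → 4 May 2011.
  Applicant Delay Offset: −146 days → 9 December 2010.
Terminal disclaimer: QN-505429 expires on the earlier of 17 July 2014 and 9 December 2010.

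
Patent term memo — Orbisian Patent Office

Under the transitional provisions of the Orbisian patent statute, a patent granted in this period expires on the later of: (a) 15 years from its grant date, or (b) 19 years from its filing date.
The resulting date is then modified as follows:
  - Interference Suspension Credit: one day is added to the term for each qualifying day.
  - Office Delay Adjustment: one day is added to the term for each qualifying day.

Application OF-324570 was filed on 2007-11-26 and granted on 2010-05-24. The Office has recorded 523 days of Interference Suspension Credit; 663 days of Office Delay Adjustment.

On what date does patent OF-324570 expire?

2030-02-24

(a) grant + 15 years → 24 May 2025.
(b) filing + 19 years → 26 November 2026.
Later of the two: 26 November 2026.
Interference Suspension Credit: +523 days → 2 May 2028.
Office Delay Adjustment: +663 days → 24 February 2030.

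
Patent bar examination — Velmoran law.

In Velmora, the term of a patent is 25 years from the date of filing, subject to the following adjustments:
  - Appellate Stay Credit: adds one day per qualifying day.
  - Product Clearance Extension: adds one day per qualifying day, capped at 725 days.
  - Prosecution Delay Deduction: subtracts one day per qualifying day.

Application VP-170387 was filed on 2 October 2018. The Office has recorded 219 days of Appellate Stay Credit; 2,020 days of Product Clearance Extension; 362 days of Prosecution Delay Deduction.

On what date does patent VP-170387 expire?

2045-05-06

Base term: filing date + 25 years → 2 October 2043.
Appellate Stay Credit: +219 days → 8 May 2044.
Product Clearance Extension: 2020 days claimed exceeds the 725-day cap, so +725 days → 3 May 2046.
Prosecution Delay Deduction: −362 days → 6 May 2045.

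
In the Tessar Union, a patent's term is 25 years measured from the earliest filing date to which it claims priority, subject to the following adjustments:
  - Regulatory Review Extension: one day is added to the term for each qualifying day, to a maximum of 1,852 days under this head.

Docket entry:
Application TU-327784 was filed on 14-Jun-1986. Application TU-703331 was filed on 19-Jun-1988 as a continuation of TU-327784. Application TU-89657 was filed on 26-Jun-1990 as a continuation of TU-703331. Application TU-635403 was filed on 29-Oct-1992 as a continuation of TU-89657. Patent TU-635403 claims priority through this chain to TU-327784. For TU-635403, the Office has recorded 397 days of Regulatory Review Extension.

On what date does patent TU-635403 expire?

Earliest priority filing: 14 June 1986.
Base term: 14 June 1986 + 25 years → 14 June 2011.
Regulatory Review Extension: 397 days (within the 1852-day cap) → +397 days → 15 July 2012.

July 15, 2012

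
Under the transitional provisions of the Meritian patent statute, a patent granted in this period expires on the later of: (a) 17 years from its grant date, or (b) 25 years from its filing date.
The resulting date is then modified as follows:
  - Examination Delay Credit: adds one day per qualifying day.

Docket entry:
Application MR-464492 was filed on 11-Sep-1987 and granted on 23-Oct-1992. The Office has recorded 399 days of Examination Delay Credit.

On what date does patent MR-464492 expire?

(a) grant + 17 years → 23 October 2009.
(b) filing + 25 years → 11 September 2012.
Later of the two: 11 September 2012.
Examination Delay Credit: +399 days → 15 October 2013.

2013-10-15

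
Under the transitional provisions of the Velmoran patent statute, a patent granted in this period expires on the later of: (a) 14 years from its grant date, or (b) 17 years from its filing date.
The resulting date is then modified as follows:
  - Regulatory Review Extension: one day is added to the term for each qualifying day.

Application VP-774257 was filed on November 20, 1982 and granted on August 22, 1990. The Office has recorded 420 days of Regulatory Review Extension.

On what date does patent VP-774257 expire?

(a) grant + 14 years → 22 August 2004.
(b) filing + 17 years → 20 November 1999.
Later of the two: 22 August 2004.
Regulatory Review Extension: +420 days → 16 October 2005.

2005-10-16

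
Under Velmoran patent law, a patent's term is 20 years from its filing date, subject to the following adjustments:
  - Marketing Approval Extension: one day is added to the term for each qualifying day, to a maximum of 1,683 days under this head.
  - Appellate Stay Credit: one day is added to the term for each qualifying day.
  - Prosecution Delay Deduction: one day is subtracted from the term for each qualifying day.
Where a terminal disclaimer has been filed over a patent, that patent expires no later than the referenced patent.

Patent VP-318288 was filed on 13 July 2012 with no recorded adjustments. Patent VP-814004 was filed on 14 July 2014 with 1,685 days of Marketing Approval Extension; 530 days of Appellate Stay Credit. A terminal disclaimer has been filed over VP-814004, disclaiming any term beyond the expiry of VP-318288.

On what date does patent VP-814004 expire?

2032-07-13

Natural term of VP-814004:
  Base: filing + 20 years → 14 July 2034.
  Marketing Approval Extension: 1685 days claimed exceeds the 1683-day cap, so +1683 days → 21 February 2039.
  Appellate Stay Credit: +530 days → 4 August 2040.
Expiry of referenced patent VP-318288:
  Base: filing + 20 years → 13 July 2032.
Terminal disclaimer: VP-814004 expires on the earlier of 4 August 2040 and 13 July 2032.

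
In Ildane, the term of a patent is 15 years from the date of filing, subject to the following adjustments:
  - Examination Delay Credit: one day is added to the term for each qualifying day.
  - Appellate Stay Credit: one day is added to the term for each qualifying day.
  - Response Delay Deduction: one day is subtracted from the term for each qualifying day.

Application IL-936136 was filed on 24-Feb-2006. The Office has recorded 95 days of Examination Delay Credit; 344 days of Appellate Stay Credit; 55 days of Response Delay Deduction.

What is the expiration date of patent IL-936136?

March 15, 2022

Base term: filing date + 15 years → 24 February 2021.
Examination Delay Credit: +95 days → 30 May 2021.
Appellate Stay Credit: +344 days → 9 May 2022.
Response Delay Deduction: −55 days → 15 March 2022.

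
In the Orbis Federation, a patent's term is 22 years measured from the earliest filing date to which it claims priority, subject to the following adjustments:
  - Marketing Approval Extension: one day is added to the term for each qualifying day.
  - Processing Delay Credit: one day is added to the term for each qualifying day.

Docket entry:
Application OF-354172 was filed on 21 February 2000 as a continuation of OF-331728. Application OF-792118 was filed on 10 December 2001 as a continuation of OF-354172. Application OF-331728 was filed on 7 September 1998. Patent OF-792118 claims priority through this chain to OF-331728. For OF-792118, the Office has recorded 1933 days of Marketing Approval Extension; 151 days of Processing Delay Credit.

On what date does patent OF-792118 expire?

May 23, 2026

Earliest priority filing: 7 September 1998.
Base term: 7 September 1998 + 22 years → 7 September 2020.
Marketing Approval Extension: +1933 days → 23 December 2025.
Processing Delay Credit: +151 days → 23 May 2026.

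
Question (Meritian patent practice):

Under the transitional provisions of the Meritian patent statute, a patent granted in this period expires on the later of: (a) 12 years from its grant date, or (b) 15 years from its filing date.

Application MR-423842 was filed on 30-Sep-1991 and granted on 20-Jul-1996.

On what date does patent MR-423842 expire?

July 20, 2008

(a) grant + 12 years → 20 July 2008.
(b) filing + 15 years → 30 September 2006.
Later of the two: 20 July 2008.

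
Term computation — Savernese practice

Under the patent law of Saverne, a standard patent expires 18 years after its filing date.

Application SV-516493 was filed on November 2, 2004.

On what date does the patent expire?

November 2, 2022

Filing date + 18 years → 2 November 2022.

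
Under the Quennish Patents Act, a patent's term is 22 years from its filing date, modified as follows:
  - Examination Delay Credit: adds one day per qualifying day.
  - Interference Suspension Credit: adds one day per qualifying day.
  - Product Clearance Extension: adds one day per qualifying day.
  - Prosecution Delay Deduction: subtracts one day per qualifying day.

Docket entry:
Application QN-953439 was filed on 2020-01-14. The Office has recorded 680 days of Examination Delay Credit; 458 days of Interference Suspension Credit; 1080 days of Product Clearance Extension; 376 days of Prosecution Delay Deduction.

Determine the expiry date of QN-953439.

Base term: filing date + 22 years → 14 January 2042.
Examination Delay Credit: +680 days → 25 November 2043.
Interference Suspension Credit: +458 days → 25 February 2045.
Product Clearance Extension: +1080 days → 10 February 2048.
Prosecution Delay Deduction: −376 days → 30 January 2047.

January 30, 2047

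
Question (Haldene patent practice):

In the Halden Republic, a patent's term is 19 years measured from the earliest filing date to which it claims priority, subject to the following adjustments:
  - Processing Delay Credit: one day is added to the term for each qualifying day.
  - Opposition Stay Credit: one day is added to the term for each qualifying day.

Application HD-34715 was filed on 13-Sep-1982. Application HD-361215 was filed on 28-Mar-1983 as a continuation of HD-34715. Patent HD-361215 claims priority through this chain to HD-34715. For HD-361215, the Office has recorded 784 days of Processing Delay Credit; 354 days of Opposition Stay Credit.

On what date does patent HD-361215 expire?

Earliest priority filing: 13 September 1982.
Base term: 13 September 1982 + 19 years → 13 September 2001.
Processing Delay Credit: +784 days → 6 November 2003.
Opposition Stay Credit: +354 days → 25 October 2004.

2004-10-25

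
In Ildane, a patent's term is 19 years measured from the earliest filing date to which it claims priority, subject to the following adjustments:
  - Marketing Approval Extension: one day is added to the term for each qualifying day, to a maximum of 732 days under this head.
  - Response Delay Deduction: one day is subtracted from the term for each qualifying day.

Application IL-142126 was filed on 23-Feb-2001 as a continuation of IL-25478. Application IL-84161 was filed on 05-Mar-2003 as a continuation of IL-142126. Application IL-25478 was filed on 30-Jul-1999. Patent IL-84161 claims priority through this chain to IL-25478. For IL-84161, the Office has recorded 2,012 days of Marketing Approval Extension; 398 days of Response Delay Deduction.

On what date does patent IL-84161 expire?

June 29, 2019

Earliest priority filing: 30 July 1999.
Base term: 30 July 1999 + 19 years → 30 July 2018.
Marketing Approval Extension: 2012 days claimed exceeds the 732-day cap, so +732 days → 31 July 2020.
Response Delay Deduction: −398 days → 29 June 2019.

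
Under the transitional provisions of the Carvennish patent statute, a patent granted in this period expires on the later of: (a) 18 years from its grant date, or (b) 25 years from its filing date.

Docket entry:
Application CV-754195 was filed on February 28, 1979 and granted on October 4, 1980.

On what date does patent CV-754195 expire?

(a) grant + 18 years → 4 October 1998.
(b) filing + 25 years → 28 February 2004.
Later of the two: 28 February 2004.

February 28, 2004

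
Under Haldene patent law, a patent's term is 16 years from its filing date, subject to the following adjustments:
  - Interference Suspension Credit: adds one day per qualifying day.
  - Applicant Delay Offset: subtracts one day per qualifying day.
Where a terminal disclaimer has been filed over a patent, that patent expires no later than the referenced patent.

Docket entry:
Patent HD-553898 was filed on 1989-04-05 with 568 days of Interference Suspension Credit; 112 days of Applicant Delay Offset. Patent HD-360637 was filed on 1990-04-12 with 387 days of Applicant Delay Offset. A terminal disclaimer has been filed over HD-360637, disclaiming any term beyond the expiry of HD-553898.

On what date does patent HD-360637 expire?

Natural term of HD-360637:
  Base: filing + 16 years → 12 April 2006.
  Applicant Delay Offset: −387 days → 21 March 2005.
Expiry of referenced patent HD-553898:
  Base: filing + 16 years → 5 April 2005.
  Interference Suspension Credit: +568 days → 25 October 2006.
  Applicant Delay Offset: −112 days → 5 July 2006.
Terminal disclaimer: HD-360637 expires on the earlier of 21 March 2005 and 5 July 2006.

2005-03-21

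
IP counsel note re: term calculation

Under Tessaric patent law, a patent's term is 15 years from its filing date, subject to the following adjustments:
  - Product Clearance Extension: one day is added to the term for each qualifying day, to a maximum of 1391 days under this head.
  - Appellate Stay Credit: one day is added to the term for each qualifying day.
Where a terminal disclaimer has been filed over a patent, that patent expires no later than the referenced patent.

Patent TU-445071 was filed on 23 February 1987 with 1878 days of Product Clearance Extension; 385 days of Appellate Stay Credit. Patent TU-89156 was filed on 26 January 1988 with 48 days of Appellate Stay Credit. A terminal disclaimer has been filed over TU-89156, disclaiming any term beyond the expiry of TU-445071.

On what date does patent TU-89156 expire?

Natural term of TU-89156:
  Base: filing + 15 years → 26 January 2003.
  Appellate Stay Credit: +48 days → 15 March 2003.
Expiry of referenced patent TU-445071:
  Base: filing + 15 years → 23 February 2002.
  Product Clearance Extension: 1878 days claimed exceeds the 1391-day cap, so +1391 days → 15 December 2005.
  Appellate Stay Credit: +385 days → 4 January 2007.
Terminal disclaimer: TU-89156 expires on the earlier of 15 March 2003 and 4 January 2007.

2003-03-15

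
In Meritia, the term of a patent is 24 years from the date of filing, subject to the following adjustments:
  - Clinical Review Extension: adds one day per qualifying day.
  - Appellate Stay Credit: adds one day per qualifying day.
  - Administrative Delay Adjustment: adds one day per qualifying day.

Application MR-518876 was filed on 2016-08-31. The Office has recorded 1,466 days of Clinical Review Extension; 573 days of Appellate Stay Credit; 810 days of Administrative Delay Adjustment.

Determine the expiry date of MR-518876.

June 19, 2048

Base term: filing date + 24 years → 31 August 2040.
Clinical Review Extension: +1466 days → 5 September 2044.
Appellate Stay Credit: +573 days → 1 April 2046.
Administrative Delay Adjustment: +810 days → 19 June 2048.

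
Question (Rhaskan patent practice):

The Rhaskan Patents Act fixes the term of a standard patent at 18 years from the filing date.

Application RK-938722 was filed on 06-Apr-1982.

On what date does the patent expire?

2000-04-06

Filing date + 18 years → 6 April 2000.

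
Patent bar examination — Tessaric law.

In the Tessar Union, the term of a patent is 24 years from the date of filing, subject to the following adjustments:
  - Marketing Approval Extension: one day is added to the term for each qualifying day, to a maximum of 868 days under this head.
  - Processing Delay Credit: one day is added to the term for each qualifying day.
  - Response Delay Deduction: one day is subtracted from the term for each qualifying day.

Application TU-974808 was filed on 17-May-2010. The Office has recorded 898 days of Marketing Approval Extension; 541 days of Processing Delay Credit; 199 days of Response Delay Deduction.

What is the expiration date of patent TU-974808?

September 8, 2037

Base term: filing date + 24 years → 17 May 2034.
Marketing Approval Extension: 898 days claimed exceeds the 868-day cap, so +868 days → 1 October 2036.
Processing Delay Credit: +541 days → 26 March 2038.
Response Delay Deduction: −199 days → 8 September 2037.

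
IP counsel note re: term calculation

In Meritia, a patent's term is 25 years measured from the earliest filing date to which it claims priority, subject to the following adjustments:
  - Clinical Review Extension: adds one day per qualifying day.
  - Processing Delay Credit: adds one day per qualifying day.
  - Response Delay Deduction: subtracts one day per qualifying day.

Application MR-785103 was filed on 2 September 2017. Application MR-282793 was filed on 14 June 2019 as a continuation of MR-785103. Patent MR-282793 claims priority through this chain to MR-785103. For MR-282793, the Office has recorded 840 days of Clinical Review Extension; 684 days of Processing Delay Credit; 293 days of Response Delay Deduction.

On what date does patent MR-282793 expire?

Earliest priority filing: 2 September 2017.
Base term: 2 September 2017 + 25 years → 2 September 2042.
Clinical Review Extension: +840 days → 20 December 2044.
Processing Delay Credit: +684 days → 4 November 2046.
Response Delay Deduction: −293 days → 15 January 2046.

2046-01-15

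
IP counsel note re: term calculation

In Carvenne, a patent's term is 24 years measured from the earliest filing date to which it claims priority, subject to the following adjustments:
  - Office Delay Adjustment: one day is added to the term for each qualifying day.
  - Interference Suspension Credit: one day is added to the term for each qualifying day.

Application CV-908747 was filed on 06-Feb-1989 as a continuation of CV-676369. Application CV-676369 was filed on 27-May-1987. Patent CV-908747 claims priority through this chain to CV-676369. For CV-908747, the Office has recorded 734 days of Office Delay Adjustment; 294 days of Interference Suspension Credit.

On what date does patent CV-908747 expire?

Earliest priority filing: 27 May 1987.
Base term: 27 May 1987 + 24 years → 27 May 2011.
Office Delay Adjustment: +734 days → 30 May 2013.
Interference Suspension Credit: +294 days → 20 March 2014.

2014-03-20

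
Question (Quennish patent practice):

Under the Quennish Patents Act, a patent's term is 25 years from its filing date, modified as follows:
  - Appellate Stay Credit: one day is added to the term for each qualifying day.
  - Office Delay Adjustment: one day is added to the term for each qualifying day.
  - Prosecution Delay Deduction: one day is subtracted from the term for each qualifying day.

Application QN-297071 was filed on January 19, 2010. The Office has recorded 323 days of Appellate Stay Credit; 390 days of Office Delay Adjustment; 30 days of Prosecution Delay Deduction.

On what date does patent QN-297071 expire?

Base term: filing date + 25 years → 19 January 2035.
Appellate Stay Credit: +323 days → 8 December 2035.
Office Delay Adjustment: +390 days → 1 January 2037.
Prosecution Delay Deduction: −30 days → 2 December 2036.

2036-12-02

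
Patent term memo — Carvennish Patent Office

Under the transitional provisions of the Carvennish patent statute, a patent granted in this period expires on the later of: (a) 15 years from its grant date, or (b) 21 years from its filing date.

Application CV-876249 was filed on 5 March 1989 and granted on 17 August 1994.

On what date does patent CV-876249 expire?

(a) grant + 15 years → 17 August 2009.
(b) filing + 21 years → 5 March 2010.
Later of the two: 5 March 2010.

2010-03-05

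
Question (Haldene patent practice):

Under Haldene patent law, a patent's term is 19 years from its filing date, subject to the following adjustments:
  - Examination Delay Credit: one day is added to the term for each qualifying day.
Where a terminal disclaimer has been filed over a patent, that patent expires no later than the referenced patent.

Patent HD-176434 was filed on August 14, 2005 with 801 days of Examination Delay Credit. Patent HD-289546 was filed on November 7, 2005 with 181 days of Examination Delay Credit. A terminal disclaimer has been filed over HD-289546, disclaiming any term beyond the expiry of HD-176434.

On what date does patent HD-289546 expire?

Natural term of HD-289546:
  Base: filing + 19 years → 7 November 2024.
  Examination Delay Credit: +181 days → 7 May 2025.
Expiry of referenced patent HD-176434:
  Base: filing + 19 years → 14 August 2024.
  Examination Delay Credit: +801 days → 24 October 2026.
Terminal disclaimer: HD-289546 expires on the earlier of 7 May 2025 and 24 October 2026.

2025-05-07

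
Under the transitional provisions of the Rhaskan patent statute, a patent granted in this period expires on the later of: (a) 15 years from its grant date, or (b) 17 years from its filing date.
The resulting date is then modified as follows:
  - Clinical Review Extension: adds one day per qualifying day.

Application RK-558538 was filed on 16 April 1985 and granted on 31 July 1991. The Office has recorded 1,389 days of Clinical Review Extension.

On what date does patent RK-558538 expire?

(a) grant + 15 years → 31 July 2006.
(b) filing + 17 years → 16 April 2002.
Later of the two: 31 July 2006.
Clinical Review Extension: +1389 days → 20 May 2010.

May 20, 2010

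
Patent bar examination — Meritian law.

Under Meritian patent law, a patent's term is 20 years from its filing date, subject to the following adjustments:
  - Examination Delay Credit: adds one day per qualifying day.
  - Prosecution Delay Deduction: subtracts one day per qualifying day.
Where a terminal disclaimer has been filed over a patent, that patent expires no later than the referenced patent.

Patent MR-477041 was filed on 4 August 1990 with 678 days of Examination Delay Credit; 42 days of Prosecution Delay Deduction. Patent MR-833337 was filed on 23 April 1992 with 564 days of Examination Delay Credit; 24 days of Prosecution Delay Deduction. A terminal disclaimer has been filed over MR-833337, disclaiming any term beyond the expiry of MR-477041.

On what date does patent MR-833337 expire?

May 1, 2012

Natural term of MR-833337:
  Base: filing + 20 years → 23 April 2012.
  Examination Delay Credit: +564 days → 8 November 2013.
  Prosecution Delay Deduction: −24 days → 15 October 2013.
Expiry of referenced patent MR-477041:
  Base: filing + 20 years → 4 August 2010.
  Examination Delay Credit: +678 days → 12 June 2012.
  Prosecution Delay Deduction: −42 days → 1 May 2012.
Terminal disclaimer: MR-833337 expires on the earlier of 15 October 2013 and 1 May 2012.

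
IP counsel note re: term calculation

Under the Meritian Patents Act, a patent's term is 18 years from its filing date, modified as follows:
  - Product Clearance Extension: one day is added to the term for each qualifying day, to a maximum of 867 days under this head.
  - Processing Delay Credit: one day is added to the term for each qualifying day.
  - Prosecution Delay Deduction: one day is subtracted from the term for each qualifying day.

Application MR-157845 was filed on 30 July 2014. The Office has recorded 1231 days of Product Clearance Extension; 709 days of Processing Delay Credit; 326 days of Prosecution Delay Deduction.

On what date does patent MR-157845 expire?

Base term: filing date + 18 years → 30 July 2032.
Product Clearance Extension: 1231 days claimed exceeds the 867-day cap, so +867 days → 14 December 2034.
Processing Delay Credit: +709 days → 22 November 2036.
Prosecution Delay Deduction: −326 days → 1 January 2036.

January 1, 2036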